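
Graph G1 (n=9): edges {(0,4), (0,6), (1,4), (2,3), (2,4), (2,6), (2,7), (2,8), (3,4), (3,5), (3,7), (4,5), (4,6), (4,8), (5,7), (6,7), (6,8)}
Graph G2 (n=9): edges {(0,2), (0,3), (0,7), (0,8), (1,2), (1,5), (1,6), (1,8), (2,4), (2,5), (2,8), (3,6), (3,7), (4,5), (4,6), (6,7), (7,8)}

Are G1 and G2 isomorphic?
No, not isomorphic

The graphs are NOT isomorphic.

Degrees in G1: deg(0)=2, deg(1)=1, deg(2)=5, deg(3)=4, deg(4)=7, deg(5)=3, deg(6)=5, deg(7)=4, deg(8)=3.
Sorted degree sequence of G1: [7, 5, 5, 4, 4, 3, 3, 2, 1].
Degrees in G2: deg(0)=4, deg(1)=4, deg(2)=5, deg(3)=3, deg(4)=3, deg(5)=3, deg(6)=4, deg(7)=4, deg(8)=4.
Sorted degree sequence of G2: [5, 4, 4, 4, 4, 4, 3, 3, 3].
The (sorted) degree sequence is an isomorphism invariant, so since G1 and G2 have different degree sequences they cannot be isomorphic.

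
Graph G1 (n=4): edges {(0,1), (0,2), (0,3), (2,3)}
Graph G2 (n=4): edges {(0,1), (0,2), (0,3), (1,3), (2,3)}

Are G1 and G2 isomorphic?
No, not isomorphic

The graphs are NOT isomorphic.

Counting edges: G1 has 4 edge(s); G2 has 5 edge(s).
Edge count is an isomorphism invariant (a bijection on vertices induces a bijection on edges), so differing edge counts rule out isomorphism.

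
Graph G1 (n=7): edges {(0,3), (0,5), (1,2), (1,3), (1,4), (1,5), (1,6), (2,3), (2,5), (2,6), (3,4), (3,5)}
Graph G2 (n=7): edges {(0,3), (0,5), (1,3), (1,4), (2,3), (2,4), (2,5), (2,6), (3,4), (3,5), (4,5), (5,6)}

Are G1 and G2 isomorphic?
Yes, isomorphic

The graphs are isomorphic.
One valid mapping φ: V(G1) → V(G2): 0→6, 1→3, 2→4, 3→5, 4→0, 5→2, 6→1

Verify φ preserves adjacency — for each edge of G1, its image is an edge of G2:
  (0,3) → (φ(0),φ(3)) = (5,6) ∈ E(G2) ✓
  (0,5) → (φ(0),φ(5)) = (2,6) ∈ E(G2) ✓
  (1,2) → (φ(1),φ(2)) = (3,4) ∈ E(G2) ✓
  (1,3) → (φ(1),φ(3)) = (3,5) ∈ E(G2) ✓
  (1,4) → (φ(1),φ(4)) = (0,3) ∈ E(G2) ✓
  (1,5) → (φ(1),φ(5)) = (2,3) ∈ E(G2) ✓
  (1,6) → (φ(1),φ(6)) = (1,3) ∈ E(G2) ✓
  (2,3) → (φ(2),φ(3)) = (4,5) ∈ E(G2) ✓
  (2,5) → (φ(2),φ(5)) = (2,4) ∈ E(G2) ✓
  (2,6) → (φ(2),φ(6)) = (1,4) ∈ E(G2) ✓
  (3,4) → (φ(3),φ(4)) = (0,5) ∈ E(G2) ✓
  (3,5) → (φ(3),φ(5)) = (2,5) ∈ E(G2) ✓
All 12 edges of G1 map to edges of G2, and |E(G1)| = |E(G2)| = 12, so φ is a bijection on edges as well as vertices. Hence G1 ≅ G2.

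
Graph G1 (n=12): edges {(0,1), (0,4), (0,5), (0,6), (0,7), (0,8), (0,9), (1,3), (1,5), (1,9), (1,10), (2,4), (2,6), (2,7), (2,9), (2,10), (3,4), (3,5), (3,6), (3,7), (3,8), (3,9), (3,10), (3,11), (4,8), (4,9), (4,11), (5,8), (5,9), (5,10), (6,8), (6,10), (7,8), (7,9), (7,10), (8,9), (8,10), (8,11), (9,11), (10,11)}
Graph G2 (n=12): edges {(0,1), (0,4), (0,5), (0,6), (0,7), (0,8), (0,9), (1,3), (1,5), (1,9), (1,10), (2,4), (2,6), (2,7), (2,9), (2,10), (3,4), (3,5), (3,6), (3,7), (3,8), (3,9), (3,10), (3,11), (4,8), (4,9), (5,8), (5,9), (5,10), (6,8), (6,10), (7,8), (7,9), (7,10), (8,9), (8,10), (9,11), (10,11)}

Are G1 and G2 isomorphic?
No, not isomorphic

The graphs are NOT isomorphic.

Counting edges: G1 has 40 edge(s); G2 has 38 edge(s).
Edge count is an isomorphism invariant (a bijection on vertices induces a bijection on edges), so differing edge counts rule out isomorphism.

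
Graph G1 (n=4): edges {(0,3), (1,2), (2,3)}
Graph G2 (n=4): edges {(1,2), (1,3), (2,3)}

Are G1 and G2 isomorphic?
No, not isomorphic

The graphs are NOT isomorphic.

Counting triangles (3-cliques): G1 has 0, G2 has 1.
Triangle count is an isomorphism invariant, so differing triangle counts rule out isomorphism.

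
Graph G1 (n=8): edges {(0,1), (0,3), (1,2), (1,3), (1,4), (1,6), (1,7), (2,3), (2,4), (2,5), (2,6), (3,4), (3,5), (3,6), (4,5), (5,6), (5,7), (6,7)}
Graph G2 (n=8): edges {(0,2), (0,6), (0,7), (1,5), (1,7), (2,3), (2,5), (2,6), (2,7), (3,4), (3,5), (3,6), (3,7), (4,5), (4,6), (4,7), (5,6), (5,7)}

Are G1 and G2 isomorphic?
Yes, isomorphic

The graphs are isomorphic.
One valid mapping φ: V(G1) → V(G2): 0→1, 1→7, 2→3, 3→5, 4→4, 5→6, 6→2, 7→0

Verify φ preserves adjacency — for each edge of G1, its image is an edge of G2:
  (0,1) → (φ(0),φ(1)) = (1,7) ∈ E(G2) ✓
  (0,3) → (φ(0),φ(3)) = (1,5) ∈ E(G2) ✓
  (1,2) → (φ(1),φ(2)) = (3,7) ∈ E(G2) ✓
  (1,3) → (φ(1),φ(3)) = (5,7) ∈ E(G2) ✓
  (1,4) → (φ(1),φ(4)) = (4,7) ∈ E(G2) ✓
  (1,6) → (φ(1),φ(6)) = (2,7) ∈ E(G2) ✓
  (1,7) → (φ(1),φ(7)) = (0,7) ∈ E(G2) ✓
  (2,3) → (φ(2),φ(3)) = (3,5) ∈ E(G2) ✓
  (2,4) → (φ(2),φ(4)) = (3,4) ∈ E(G2) ✓
  (2,5) → (φ(2),φ(5)) = (3,6) ∈ E(G2) ✓
  (2,6) → (φ(2),φ(6)) = (2,3) ∈ E(G2) ✓
  (3,4) → (φ(3),φ(4)) = (4,5) ∈ E(G2) ✓
  (3,5) → (φ(3),φ(5)) = (5,6) ∈ E(G2) ✓
  (3,6) → (φ(3),φ(6)) = (2,5) ∈ E(G2) ✓
  (4,5) → (φ(4),φ(5)) = (4,6) ∈ E(G2) ✓
  (5,6) → (φ(5),φ(6)) = (2,6) ∈ E(G2) ✓
  (5,7) → (φ(5),φ(7)) = (0,6) ∈ E(G2) ✓
  (6,7) → (φ(6),φ(7)) = (0,2) ∈ E(G2) ✓
All 18 edges of G1 map to edges of G2, and |E(G1)| = |E(G2)| = 18, so φ is a bijection on edges as well as vertices. Hence G1 ≅ G2.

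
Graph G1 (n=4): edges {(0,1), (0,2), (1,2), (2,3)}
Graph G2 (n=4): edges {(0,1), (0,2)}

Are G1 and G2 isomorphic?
No, not isomorphic

The graphs are NOT isomorphic.

Degrees in G1: deg(0)=2, deg(1)=2, deg(2)=3, deg(3)=1.
Sorted degree sequence of G1: [3, 2, 2, 1].
Degrees in G2: deg(0)=2, deg(1)=1, deg(2)=1, deg(3)=0.
Sorted degree sequence of G2: [2, 1, 1, 0].
The (sorted) degree sequence is an isomorphism invariant, so since G1 and G2 have different degree sequences they cannot be isomorphic.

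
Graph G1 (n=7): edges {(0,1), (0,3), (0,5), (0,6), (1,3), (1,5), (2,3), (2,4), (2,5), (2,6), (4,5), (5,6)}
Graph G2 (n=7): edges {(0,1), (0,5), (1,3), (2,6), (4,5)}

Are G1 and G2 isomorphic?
No, not isomorphic

The graphs are NOT isomorphic.

Counting triangles (3-cliques): G1 has 5, G2 has 0.
Triangle count is an isomorphism invariant, so differing triangle counts rule out isomorphism.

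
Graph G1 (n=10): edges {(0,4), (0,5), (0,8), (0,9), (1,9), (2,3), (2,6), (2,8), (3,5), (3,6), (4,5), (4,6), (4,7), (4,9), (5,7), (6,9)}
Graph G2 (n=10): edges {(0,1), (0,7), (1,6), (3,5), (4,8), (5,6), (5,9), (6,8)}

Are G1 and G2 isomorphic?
No, not isomorphic

The graphs are NOT isomorphic.

Connected components of G1: 1 component(s) with vertex sets [[0, 1, 2, 3, 4, 5, 6, 7, 8, 9]], sizes [10].
Connected components of G2: 2 component(s) with vertex sets [[2], [0, 1, 3, 4, 5, 6, 7, 8, 9]], sizes [1, 9].
The number of connected components (and the multiset of component sizes) is an isomorphism invariant — an isomorphism maps each component of G1 bijectively onto a component of G2. Since G1 has 1 component(s) and G2 has 2, they cannot be isomorphic.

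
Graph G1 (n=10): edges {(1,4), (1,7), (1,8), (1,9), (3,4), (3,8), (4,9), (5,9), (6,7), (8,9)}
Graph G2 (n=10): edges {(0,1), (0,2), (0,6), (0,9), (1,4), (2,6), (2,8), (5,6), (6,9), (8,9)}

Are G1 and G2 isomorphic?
Yes, isomorphic

The graphs are isomorphic.
One valid mapping φ: V(G1) → V(G2): 0→7, 1→0, 2→3, 3→8, 4→9, 5→5, 6→4, 7→1, 8→2, 9→6

Verify φ preserves adjacency — for each edge of G1, its image is an edge of G2:
  (1,4) → (φ(1),φ(4)) = (0,9) ∈ E(G2) ✓
  (1,7) → (φ(1),φ(7)) = (0,1) ∈ E(G2) ✓
  (1,8) → (φ(1),φ(8)) = (0,2) ∈ E(G2) ✓
  (1,9) → (φ(1),φ(9)) = (0,6) ∈ E(G2) ✓
  (3,4) → (φ(3),φ(4)) = (8,9) ∈ E(G2) ✓
  (3,8) → (φ(3),φ(8)) = (2,8) ∈ E(G2) ✓
  (4,9) → (φ(4),φ(9)) = (6,9) ∈ E(G2) ✓
  (5,9) → (φ(5),φ(9)) = (5,6) ∈ E(G2) ✓
  (6,7) → (φ(6),φ(7)) = (1,4) ∈ E(G2) ✓
  (8,9) → (φ(8),φ(9)) = (2,6) ∈ E(G2) ✓
All 10 edges of G1 map to edges of G2, and |E(G1)| = |E(G2)| = 10, so φ is a bijection on edges as well as vertices. Hence G1 ≅ G2.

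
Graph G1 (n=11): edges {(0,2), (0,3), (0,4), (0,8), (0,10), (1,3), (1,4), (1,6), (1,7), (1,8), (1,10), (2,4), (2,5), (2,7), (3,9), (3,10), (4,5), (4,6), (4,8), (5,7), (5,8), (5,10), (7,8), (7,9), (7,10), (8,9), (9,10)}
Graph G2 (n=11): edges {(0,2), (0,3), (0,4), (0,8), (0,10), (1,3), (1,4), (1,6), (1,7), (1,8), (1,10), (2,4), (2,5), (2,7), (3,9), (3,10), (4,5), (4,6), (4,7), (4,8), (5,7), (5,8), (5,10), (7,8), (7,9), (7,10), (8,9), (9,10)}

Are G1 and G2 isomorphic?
No, not isomorphic

The graphs are NOT isomorphic.

Counting edges: G1 has 27 edge(s); G2 has 28 edge(s).
Edge count is an isomorphism invariant (a bijection on vertices induces a bijection on edges), so differing edge counts rule out isomorphism.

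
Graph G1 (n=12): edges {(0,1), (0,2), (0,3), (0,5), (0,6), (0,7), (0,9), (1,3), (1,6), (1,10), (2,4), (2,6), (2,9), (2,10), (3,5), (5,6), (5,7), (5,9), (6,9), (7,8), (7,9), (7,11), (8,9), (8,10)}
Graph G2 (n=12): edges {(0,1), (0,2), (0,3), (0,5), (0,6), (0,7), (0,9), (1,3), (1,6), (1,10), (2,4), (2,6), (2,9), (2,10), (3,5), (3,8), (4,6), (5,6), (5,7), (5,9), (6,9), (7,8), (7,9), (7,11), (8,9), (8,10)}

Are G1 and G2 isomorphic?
No, not isomorphic

The graphs are NOT isomorphic.

Counting edges: G1 has 24 edge(s); G2 has 26 edge(s).
Edge count is an isomorphism invariant (a bijection on vertices induces a bijection on edges), so differing edge counts rule out isomorphism.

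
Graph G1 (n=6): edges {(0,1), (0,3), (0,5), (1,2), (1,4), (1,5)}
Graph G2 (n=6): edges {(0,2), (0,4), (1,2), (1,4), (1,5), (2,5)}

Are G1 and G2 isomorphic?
No, not isomorphic

The graphs are NOT isomorphic.

Connected components of G1: 1 component(s) with vertex sets [[0, 1, 2, 3, 4, 5]], sizes [6].
Connected components of G2: 2 component(s) with vertex sets [[3], [0, 1, 2, 4, 5]], sizes [1, 5].
The number of connected components (and the multiset of component sizes) is an isomorphism invariant — an isomorphism maps each component of G1 bijectively onto a component of G2. Since G1 has 1 component(s) and G2 has 2, they cannot be isomorphic.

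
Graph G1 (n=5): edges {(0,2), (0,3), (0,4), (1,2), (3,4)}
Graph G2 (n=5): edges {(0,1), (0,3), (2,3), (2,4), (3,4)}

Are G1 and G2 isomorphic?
Yes, isomorphic

The graphs are isomorphic.
One valid mapping φ: V(G1) → V(G2): 0→3, 1→1, 2→0, 3→2, 4→4

Verify φ preserves adjacency — for each edge of G1, its image is an edge of G2:
  (0,2) → (φ(0),φ(2)) = (0,3) ∈ E(G2) ✓
  (0,3) → (φ(0),φ(3)) = (2,3) ∈ E(G2) ✓
  (0,4) → (φ(0),φ(4)) = (3,4) ∈ E(G2) ✓
  (1,2) → (φ(1),φ(2)) = (0,1) ∈ E(G2) ✓
  (3,4) → (φ(3),φ(4)) = (2,4) ∈ E(G2) ✓
All 5 edges of G1 map to edges of G2, and |E(G1)| = |E(G2)| = 5, so φ is a bijection on edges as well as vertices. Hence G1 ≅ G2.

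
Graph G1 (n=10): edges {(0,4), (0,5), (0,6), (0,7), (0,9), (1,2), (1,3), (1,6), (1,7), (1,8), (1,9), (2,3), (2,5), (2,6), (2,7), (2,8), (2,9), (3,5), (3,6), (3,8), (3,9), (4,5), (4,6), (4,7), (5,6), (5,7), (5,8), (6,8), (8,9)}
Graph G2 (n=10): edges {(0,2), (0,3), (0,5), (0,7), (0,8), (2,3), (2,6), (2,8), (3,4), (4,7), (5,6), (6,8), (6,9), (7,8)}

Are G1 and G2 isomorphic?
No, not isomorphic

The graphs are NOT isomorphic.

Connected components of G1: 1 component(s) with vertex sets [[0, 1, 2, 3, 4, 5, 6, 7, 8, 9]], sizes [10].
Connected components of G2: 2 component(s) with vertex sets [[1], [0, 2, 3, 4, 5, 6, 7, 8, 9]], sizes [1, 9].
The number of connected components (and the multiset of component sizes) is an isomorphism invariant — an isomorphism maps each component of G1 bijectively onto a component of G2. Since G1 has 1 component(s) and G2 has 2, they cannot be isomorphic.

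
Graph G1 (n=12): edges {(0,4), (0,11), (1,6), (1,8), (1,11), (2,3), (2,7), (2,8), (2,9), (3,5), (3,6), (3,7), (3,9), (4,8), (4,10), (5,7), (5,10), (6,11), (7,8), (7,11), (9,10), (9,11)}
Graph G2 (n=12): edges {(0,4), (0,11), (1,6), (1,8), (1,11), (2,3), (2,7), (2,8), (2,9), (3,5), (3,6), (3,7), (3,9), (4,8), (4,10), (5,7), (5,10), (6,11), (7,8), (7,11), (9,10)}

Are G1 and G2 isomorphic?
No, not isomorphic

The graphs are NOT isomorphic.

Counting edges: G1 has 22 edge(s); G2 has 21 edge(s).
Edge count is an isomorphism invariant (a bijection on vertices induces a bijection on edges), so differing edge counts rule out isomorphism.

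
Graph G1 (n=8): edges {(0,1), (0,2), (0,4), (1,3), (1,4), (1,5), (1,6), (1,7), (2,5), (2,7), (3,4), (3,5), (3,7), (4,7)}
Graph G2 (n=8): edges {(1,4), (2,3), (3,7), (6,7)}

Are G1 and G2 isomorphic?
No, not isomorphic

The graphs are NOT isomorphic.

Connected components of G1: 1 component(s) with vertex sets [[0, 1, 2, 3, 4, 5, 6, 7]], sizes [8].
Connected components of G2: 4 component(s) with vertex sets [[0], [5], [1, 4], [2, 3, 6, 7]], sizes [1, 1, 2, 4].
The number of connected components (and the multiset of component sizes) is an isomorphism invariant — an isomorphism maps each component of G1 bijectively onto a component of G2. Since G1 has 1 component(s) and G2 has 4, they cannot be isomorphic.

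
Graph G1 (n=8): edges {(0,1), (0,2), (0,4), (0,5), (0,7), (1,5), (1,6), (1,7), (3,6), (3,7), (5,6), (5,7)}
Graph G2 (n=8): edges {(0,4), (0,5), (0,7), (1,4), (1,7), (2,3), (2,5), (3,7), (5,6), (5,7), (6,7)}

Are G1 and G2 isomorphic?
No, not isomorphic

The graphs are NOT isomorphic.

Counting triangles (3-cliques): G1 has 5, G2 has 2.
Triangle count is an isomorphism invariant, so differing triangle counts rule out isomorphism.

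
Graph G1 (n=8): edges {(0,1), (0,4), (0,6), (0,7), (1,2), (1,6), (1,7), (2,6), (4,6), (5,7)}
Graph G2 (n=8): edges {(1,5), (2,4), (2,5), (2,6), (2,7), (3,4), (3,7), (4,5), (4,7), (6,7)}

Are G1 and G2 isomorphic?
Yes, isomorphic

The graphs are isomorphic.
One valid mapping φ: V(G1) → V(G2): 0→2, 1→4, 2→3, 3→0, 4→6, 5→1, 6→7, 7→5

Verify φ preserves adjacency — for each edge of G1, its image is an edge of G2:
  (0,1) → (φ(0),φ(1)) = (2,4) ∈ E(G2) ✓
  (0,4) → (φ(0),φ(4)) = (2,6) ∈ E(G2) ✓
  (0,6) → (φ(0),φ(6)) = (2,7) ∈ E(G2) ✓
  (0,7) → (φ(0),φ(7)) = (2,5) ∈ E(G2) ✓
  (1,2) → (φ(1),φ(2)) = (3,4) ∈ E(G2) ✓
  (1,6) → (φ(1),φ(6)) = (4,7) ∈ E(G2) ✓
  (1,7) → (φ(1),φ(7)) = (4,5) ∈ E(G2) ✓
  (2,6) → (φ(2),φ(6)) = (3,7) ∈ E(G2) ✓
  (4,6) → (φ(4),φ(6)) = (6,7) ∈ E(G2) ✓
  (5,7) → (φ(5),φ(7)) = (1,5) ∈ E(G2) ✓
All 10 edges of G1 map to edges of G2, and |E(G1)| = |E(G2)| = 10, so φ is a bijection on edges as well as vertices. Hence G1 ≅ G2.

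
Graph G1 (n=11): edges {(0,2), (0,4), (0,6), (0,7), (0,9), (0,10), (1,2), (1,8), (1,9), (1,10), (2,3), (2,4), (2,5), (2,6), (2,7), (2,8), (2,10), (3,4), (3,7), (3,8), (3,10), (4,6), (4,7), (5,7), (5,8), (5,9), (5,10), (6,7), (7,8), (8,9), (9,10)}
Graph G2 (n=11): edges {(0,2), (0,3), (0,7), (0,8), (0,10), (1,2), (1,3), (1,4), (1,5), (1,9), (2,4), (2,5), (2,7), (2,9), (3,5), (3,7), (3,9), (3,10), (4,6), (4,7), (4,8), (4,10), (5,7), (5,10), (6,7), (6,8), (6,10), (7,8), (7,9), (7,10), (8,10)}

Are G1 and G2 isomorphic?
Yes, isomorphic

The graphs are isomorphic.
One valid mapping φ: V(G1) → V(G2): 0→4, 1→9, 2→7, 3→0, 4→8, 5→5, 6→6, 7→10, 8→3, 9→1, 10→2

Verify φ preserves adjacency — for each edge of G1, its image is an edge of G2:
  (0,2) → (φ(0),φ(2)) = (4,7) ∈ E(G2) ✓
  (0,4) → (φ(0),φ(4)) = (4,8) ∈ E(G2) ✓
  (0,6) → (φ(0),φ(6)) = (4,6) ∈ E(G2) ✓
  (0,7) → (φ(0),φ(7)) = (4,10) ∈ E(G2) ✓
  (0,9) → (φ(0),φ(9)) = (1,4) ∈ E(G2) ✓
  (0,10) → (φ(0),φ(10)) = (2,4) ∈ E(G2) ✓
  (1,2) → (φ(1),φ(2)) = (7,9) ∈ E(G2) ✓
  (1,8) → (φ(1),φ(8)) = (3,9) ∈ E(G2) ✓
  (1,9) → (φ(1),φ(9)) = (1,9) ∈ E(G2) ✓
  (1,10) → (φ(1),φ(10)) = (2,9) ∈ E(G2) ✓
  (2,3) → (φ(2),φ(3)) = (0,7) ∈ E(G2) ✓
  (2,4) → (φ(2),φ(4)) = (7,8) ∈ E(G2) ✓
  (2,5) → (φ(2),φ(5)) = (5,7) ∈ E(G2) ✓
  (2,6) → (φ(2),φ(6)) = (6,7) ∈ E(G2) ✓
  (2,7) → (φ(2),φ(7)) = (7,10) ∈ E(G2) ✓
  (2,8) → (φ(2),φ(8)) = (3,7) ∈ E(G2) ✓
  (2,10) → (φ(2),φ(10)) = (2,7) ∈ E(G2) ✓
  (3,4) → (φ(3),φ(4)) = (0,8) ∈ E(G2) ✓
  (3,7) → (φ(3),φ(7)) = (0,10) ∈ E(G2) ✓
  (3,8) → (φ(3),φ(8)) = (0,3) ∈ E(G2) ✓
  (3,10) → (φ(3),φ(10)) = (0,2) ∈ E(G2) ✓
  (4,6) → (φ(4),φ(6)) = (6,8) ∈ E(G2) ✓
  (4,7) → (φ(4),φ(7)) = (8,10) ∈ E(G2) ✓
  (5,7) → (φ(5),φ(7)) = (5,10) ∈ E(G2) ✓
  (5,8) → (φ(5),φ(8)) = (3,5) ∈ E(G2) ✓
  (5,9) → (φ(5),φ(9)) = (1,5) ∈ E(G2) ✓
  (5,10) → (φ(5),φ(10)) = (2,5) ∈ E(G2) ✓
  (6,7) → (φ(6),φ(7)) = (6,10) ∈ E(G2) ✓
  (7,8) → (φ(7),φ(8)) = (3,10) ∈ E(G2) ✓
  (8,9) → (φ(8),φ(9)) = (1,3) ∈ E(G2) ✓
  (9,10) → (φ(9),φ(10)) = (1,2) ∈ E(G2) ✓
All 31 edges of G1 map to edges of G2, and |E(G1)| = |E(G2)| = 31, so φ is a bijection on edges as well as vertices. Hence G1 ≅ G2.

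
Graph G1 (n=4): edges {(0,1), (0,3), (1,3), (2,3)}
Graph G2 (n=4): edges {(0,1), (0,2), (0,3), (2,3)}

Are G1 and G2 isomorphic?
Yes, isomorphic

The graphs are isomorphic.
One valid mapping φ: V(G1) → V(G2): 0→2, 1→3, 2→1, 3→0

Verify φ preserves adjacency — for each edge of G1, its image is an edge of G2:
  (0,1) → (φ(0),φ(1)) = (2,3) ∈ E(G2) ✓
  (0,3) → (φ(0),φ(3)) = (0,2) ∈ E(G2) ✓
  (1,3) → (φ(1),φ(3)) = (0,3) ∈ E(G2) ✓
  (2,3) → (φ(2),φ(3)) = (0,1) ∈ E(G2) ✓
All 4 edges of G1 map to edges of G2, and |E(G1)| = |E(G2)| = 4, so φ is a bijection on edges as well as vertices. Hence G1 ≅ G2.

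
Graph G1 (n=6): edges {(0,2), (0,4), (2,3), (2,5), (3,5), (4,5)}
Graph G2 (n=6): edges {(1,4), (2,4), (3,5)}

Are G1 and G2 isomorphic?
No, not isomorphic

The graphs are NOT isomorphic.

Counting triangles (3-cliques): G1 has 1, G2 has 0.
Triangle count is an isomorphism invariant, so differing triangle counts rule out isomorphism.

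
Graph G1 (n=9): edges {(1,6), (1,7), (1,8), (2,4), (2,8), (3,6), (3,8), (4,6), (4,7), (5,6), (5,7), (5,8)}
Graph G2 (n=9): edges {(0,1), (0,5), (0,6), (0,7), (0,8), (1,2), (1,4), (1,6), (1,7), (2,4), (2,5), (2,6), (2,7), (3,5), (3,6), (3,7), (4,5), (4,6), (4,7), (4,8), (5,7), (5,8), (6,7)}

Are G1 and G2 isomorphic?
No, not isomorphic

The graphs are NOT isomorphic.

Degrees in G1: deg(0)=0, deg(1)=3, deg(2)=2, deg(3)=2, deg(4)=3, deg(5)=3, deg(6)=4, deg(7)=3, deg(8)=4.
Sorted degree sequence of G1: [4, 4, 3, 3, 3, 3, 2, 2, 0].
Degrees in G2: deg(0)=5, deg(1)=5, deg(2)=5, deg(3)=3, deg(4)=6, deg(5)=6, deg(6)=6, deg(7)=7, deg(8)=3.
Sorted degree sequence of G2: [7, 6, 6, 6, 5, 5, 5, 3, 3].
The (sorted) degree sequence is an isomorphism invariant, so since G1 and G2 have different degree sequences they cannot be isomorphic.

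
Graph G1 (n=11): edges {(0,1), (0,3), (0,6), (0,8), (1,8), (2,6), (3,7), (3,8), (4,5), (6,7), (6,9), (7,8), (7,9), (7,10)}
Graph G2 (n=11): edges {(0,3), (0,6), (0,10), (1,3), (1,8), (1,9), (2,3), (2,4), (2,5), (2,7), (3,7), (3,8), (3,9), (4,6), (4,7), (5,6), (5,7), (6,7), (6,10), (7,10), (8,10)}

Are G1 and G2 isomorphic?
No, not isomorphic

The graphs are NOT isomorphic.

Counting triangles (3-cliques): G1 has 4, G2 has 9.
Triangle count is an isomorphism invariant, so differing triangle counts rule out isomorphism.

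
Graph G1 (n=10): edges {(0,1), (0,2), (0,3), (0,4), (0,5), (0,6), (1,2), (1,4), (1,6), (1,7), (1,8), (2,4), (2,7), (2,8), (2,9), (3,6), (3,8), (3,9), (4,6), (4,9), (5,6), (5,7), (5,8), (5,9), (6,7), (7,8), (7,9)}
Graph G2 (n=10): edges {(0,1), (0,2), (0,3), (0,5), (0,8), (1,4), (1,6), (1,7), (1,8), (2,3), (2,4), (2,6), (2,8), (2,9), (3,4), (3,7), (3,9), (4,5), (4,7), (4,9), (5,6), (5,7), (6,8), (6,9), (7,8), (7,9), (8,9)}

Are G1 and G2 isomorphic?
Yes, isomorphic

The graphs are isomorphic.
One valid mapping φ: V(G1) → V(G2): 0→4, 1→9, 2→2, 3→5, 4→3, 5→1, 6→7, 7→8, 8→6, 9→0

Verify φ preserves adjacency — for each edge of G1, its image is an edge of G2:
  (0,1) → (φ(0),φ(1)) = (4,9) ∈ E(G2) ✓
  (0,2) → (φ(0),φ(2)) = (2,4) ∈ E(G2) ✓
  (0,3) → (φ(0),φ(3)) = (4,5) ∈ E(G2) ✓
  (0,4) → (φ(0),φ(4)) = (3,4) ∈ E(G2) ✓
  (0,5) → (φ(0),φ(5)) = (1,4) ∈ E(G2) ✓
  (0,6) → (φ(0),φ(6)) = (4,7) ∈ E(G2) ✓
  (1,2) → (φ(1),φ(2)) = (2,9) ∈ E(G2) ✓
  (1,4) → (φ(1),φ(4)) = (3,9) ∈ E(G2) ✓
  (1,6) → (φ(1),φ(6)) = (7,9) ∈ E(G2) ✓
  (1,7) → (φ(1),φ(7)) = (8,9) ∈ E(G2) ✓
  (1,8) → (φ(1),φ(8)) = (6,9) ∈ E(G2) ✓
  (2,4) → (φ(2),φ(4)) = (2,3) ∈ E(G2) ✓
  (2,7) → (φ(2),φ(7)) = (2,8) ∈ E(G2) ✓
  (2,8) → (φ(2),φ(8)) = (2,6) ∈ E(G2) ✓
  (2,9) → (φ(2),φ(9)) = (0,2) ∈ E(G2) ✓
  (3,6) → (φ(3),φ(6)) = (5,7) ∈ E(G2) ✓
  (3,8) → (φ(3),φ(8)) = (5,6) ∈ E(G2) ✓
  (3,9) → (φ(3),φ(9)) = (0,5) ∈ E(G2) ✓
  (4,6) → (φ(4),φ(6)) = (3,7) ∈ E(G2) ✓
  (4,9) → (φ(4),φ(9)) = (0,3) ∈ E(G2) ✓
  (5,6) → (φ(5),φ(6)) = (1,7) ∈ E(G2) ✓
  (5,7) → (φ(5),φ(7)) = (1,8) ∈ E(G2) ✓
  (5,8) → (φ(5),φ(8)) = (1,6) ∈ E(G2) ✓
  (5,9) → (φ(5),φ(9)) = (0,1) ∈ E(G2) ✓
  (6,7) → (φ(6),φ(7)) = (7,8) ∈ E(G2) ✓
  (7,8) → (φ(7),φ(8)) = (6,8) ∈ E(G2) ✓
  (7,9) → (φ(7),φ(9)) = (0,8) ∈ E(G2) ✓
All 27 edges of G1 map to edges of G2, and |E(G1)| = |E(G2)| = 27, so φ is a bijection on edges as well as vertices. Hence G1 ≅ G2.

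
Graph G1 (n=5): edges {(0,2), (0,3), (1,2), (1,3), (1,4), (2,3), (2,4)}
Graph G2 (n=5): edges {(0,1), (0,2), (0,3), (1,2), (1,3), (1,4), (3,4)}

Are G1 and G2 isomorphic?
Yes, isomorphic

The graphs are isomorphic.
One valid mapping φ: V(G1) → V(G2): 0→4, 1→0, 2→1, 3→3, 4→2

Verify φ preserves adjacency — for each edge of G1, its image is an edge of G2:
  (0,2) → (φ(0),φ(2)) = (1,4) ∈ E(G2) ✓
  (0,3) → (φ(0),φ(3)) = (3,4) ∈ E(G2) ✓
  (1,2) → (φ(1),φ(2)) = (0,1) ∈ E(G2) ✓
  (1,3) → (φ(1),φ(3)) = (0,3) ∈ E(G2) ✓
  (1,4) → (φ(1),φ(4)) = (0,2) ∈ E(G2) ✓
  (2,3) → (φ(2),φ(3)) = (1,3) ∈ E(G2) ✓
  (2,4) → (φ(2),φ(4)) = (1,2) ∈ E(G2) ✓
All 7 edges of G1 map to edges of G2, and |E(G1)| = |E(G2)| = 7, so φ is a bijection on edges as well as vertices. Hence G1 ≅ G2.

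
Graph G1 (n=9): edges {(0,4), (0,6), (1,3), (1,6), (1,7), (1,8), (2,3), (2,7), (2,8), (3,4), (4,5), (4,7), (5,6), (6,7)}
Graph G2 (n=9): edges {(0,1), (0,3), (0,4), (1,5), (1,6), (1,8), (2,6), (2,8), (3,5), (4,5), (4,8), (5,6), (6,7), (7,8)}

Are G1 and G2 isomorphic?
Yes, isomorphic

The graphs are isomorphic.
One valid mapping φ: V(G1) → V(G2): 0→2, 1→5, 2→0, 3→4, 4→8, 5→7, 6→6, 7→1, 8→3

Verify φ preserves adjacency — for each edge of G1, its image is an edge of G2:
  (0,4) → (φ(0),φ(4)) = (2,8) ∈ E(G2) ✓
  (0,6) → (φ(0),φ(6)) = (2,6) ∈ E(G2) ✓
  (1,3) → (φ(1),φ(3)) = (4,5) ∈ E(G2) ✓
  (1,6) → (φ(1),φ(6)) = (5,6) ∈ E(G2) ✓
  (1,7) → (φ(1),φ(7)) = (1,5) ∈ E(G2) ✓
  (1,8) → (φ(1),φ(8)) = (3,5) ∈ E(G2) ✓
  (2,3) → (φ(2),φ(3)) = (0,4) ∈ E(G2) ✓
  (2,7) → (φ(2),φ(7)) = (0,1) ∈ E(G2) ✓
  (2,8) → (φ(2),φ(8)) = (0,3) ∈ E(G2) ✓
  (3,4) → (φ(3),φ(4)) = (4,8) ∈ E(G2) ✓
  (4,5) → (φ(4),φ(5)) = (7,8) ∈ E(G2) ✓
  (4,7) → (φ(4),φ(7)) = (1,8) ∈ E(G2) ✓
  (5,6) → (φ(5),φ(6)) = (6,7) ∈ E(G2) ✓
  (6,7) → (φ(6),φ(7)) = (1,6) ∈ E(G2) ✓
All 14 edges of G1 map to edges of G2, and |E(G1)| = |E(G2)| = 14, so φ is a bijection on edges as well as vertices. Hence G1 ≅ G2.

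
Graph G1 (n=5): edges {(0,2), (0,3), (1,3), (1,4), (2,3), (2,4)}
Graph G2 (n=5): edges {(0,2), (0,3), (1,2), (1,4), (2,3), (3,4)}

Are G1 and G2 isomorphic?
Yes, isomorphic

The graphs are isomorphic.
One valid mapping φ: V(G1) → V(G2): 0→0, 1→4, 2→2, 3→3, 4→1

Verify φ preserves adjacency — for each edge of G1, its image is an edge of G2:
  (0,2) → (φ(0),φ(2)) = (0,2) ∈ E(G2) ✓
  (0,3) → (φ(0),φ(3)) = (0,3) ∈ E(G2) ✓
  (1,3) → (φ(1),φ(3)) = (3,4) ∈ E(G2) ✓
  (1,4) → (φ(1),φ(4)) = (1,4) ∈ E(G2) ✓
  (2,3) → (φ(2),φ(3)) = (2,3) ∈ E(G2) ✓
  (2,4) → (φ(2),φ(4)) = (1,2) ∈ E(G2) ✓
All 6 edges of G1 map to edges of G2, and |E(G1)| = |E(G2)| = 6, so φ is a bijection on edges as well as vertices. Hence G1 ≅ G2.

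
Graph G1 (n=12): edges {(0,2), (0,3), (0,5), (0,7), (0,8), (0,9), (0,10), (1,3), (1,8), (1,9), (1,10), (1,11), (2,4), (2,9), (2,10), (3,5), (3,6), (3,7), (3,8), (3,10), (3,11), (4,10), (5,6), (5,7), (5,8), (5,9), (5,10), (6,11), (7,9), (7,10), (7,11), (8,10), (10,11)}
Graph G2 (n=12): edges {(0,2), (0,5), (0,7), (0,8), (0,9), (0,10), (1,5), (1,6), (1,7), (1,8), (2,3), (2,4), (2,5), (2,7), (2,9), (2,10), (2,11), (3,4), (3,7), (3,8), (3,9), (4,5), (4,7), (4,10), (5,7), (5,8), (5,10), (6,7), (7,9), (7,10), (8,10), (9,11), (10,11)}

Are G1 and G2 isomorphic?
Yes, isomorphic

The graphs are isomorphic.
One valid mapping φ: V(G1) → V(G2): 0→5, 1→3, 2→1, 3→2, 4→6, 5→10, 6→11, 7→0, 8→4, 9→8, 10→7, 11→9

Verify φ preserves adjacency — for each edge of G1, its image is an edge of G2:
  (0,2) → (φ(0),φ(2)) = (1,5) ∈ E(G2) ✓
  (0,3) → (φ(0),φ(3)) = (2,5) ∈ E(G2) ✓
  (0,5) → (φ(0),φ(5)) = (5,10) ∈ E(G2) ✓
  (0,7) → (φ(0),φ(7)) = (0,5) ∈ E(G2) ✓
  (0,8) → (φ(0),φ(8)) = (4,5) ∈ E(G2) ✓
  (0,9) → (φ(0),φ(9)) = (5,8) ∈ E(G2) ✓
  (0,10) → (φ(0),φ(10)) = (5,7) ∈ E(G2) ✓
  (1,3) → (φ(1),φ(3)) = (2,3) ∈ E(G2) ✓
  (1,8) → (φ(1),φ(8)) = (3,4) ∈ E(G2) ✓
  (1,9) → (φ(1),φ(9)) = (3,8) ∈ E(G2) ✓
  (1,10) → (φ(1),φ(10)) = (3,7) ∈ E(G2) ✓
  (1,11) → (φ(1),φ(11)) = (3,9) ∈ E(G2) ✓
  (2,4) → (φ(2),φ(4)) = (1,6) ∈ E(G2) ✓
  (2,9) → (φ(2),φ(9)) = (1,8) ∈ E(G2) ✓
  (2,10) → (φ(2),φ(10)) = (1,7) ∈ E(G2) ✓
  (3,5) → (φ(3),φ(5)) = (2,10) ∈ E(G2) ✓
  (3,6) → (φ(3),φ(6)) = (2,11) ∈ E(G2) ✓
  (3,7) → (φ(3),φ(7)) = (0,2) ∈ E(G2) ✓
  (3,8) → (φ(3),φ(8)) = (2,4) ∈ E(G2) ✓
  (3,10) → (φ(3),φ(10)) = (2,7) ∈ E(G2) ✓
  (3,11) → (φ(3),φ(11)) = (2,9) ∈ E(G2) ✓
  (4,10) → (φ(4),φ(10)) = (6,7) ∈ E(G2) ✓
  (5,6) → (φ(5),φ(6)) = (10,11) ∈ E(G2) ✓
  (5,7) → (φ(5),φ(7)) = (0,10) ∈ E(G2) ✓
  (5,8) → (φ(5),φ(8)) = (4,10) ∈ E(G2) ✓
  (5,9) → (φ(5),φ(9)) = (8,10) ∈ E(G2) ✓
  (5,10) → (φ(5),φ(10)) = (7,10) ∈ E(G2) ✓
  (6,11) → (φ(6),φ(11)) = (9,11) ∈ E(G2) ✓
  (7,9) → (φ(7),φ(9)) = (0,8) ∈ E(G2) ✓
  (7,10) → (φ(7),φ(10)) = (0,7) ∈ E(G2) ✓
  (7,11) → (φ(7),φ(11)) = (0,9) ∈ E(G2) ✓
  (8,10) → (φ(8),φ(10)) = (4,7) ∈ E(G2) ✓
  (10,11) → (φ(10),φ(11)) = (7,9) ∈ E(G2) ✓
All 33 edges of G1 map to edges of G2, and |E(G1)| = |E(G2)| = 33, so φ is a bijection on edges as well as vertices. Hence G1 ≅ G2.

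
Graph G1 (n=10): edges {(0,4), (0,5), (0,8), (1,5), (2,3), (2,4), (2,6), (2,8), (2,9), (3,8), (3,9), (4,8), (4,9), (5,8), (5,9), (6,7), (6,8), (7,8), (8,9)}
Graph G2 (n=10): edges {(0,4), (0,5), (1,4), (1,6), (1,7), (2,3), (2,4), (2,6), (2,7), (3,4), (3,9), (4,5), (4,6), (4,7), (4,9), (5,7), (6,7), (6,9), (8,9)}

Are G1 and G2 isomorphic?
Yes, isomorphic

The graphs are isomorphic.
One valid mapping φ: V(G1) → V(G2): 0→3, 1→8, 2→7, 3→1, 4→2, 5→9, 6→5, 7→0, 8→4, 9→6

Verify φ preserves adjacency — for each edge of G1, its image is an edge of G2:
  (0,4) → (φ(0),φ(4)) = (2,3) ∈ E(G2) ✓
  (0,5) → (φ(0),φ(5)) = (3,9) ∈ E(G2) ✓
  (0,8) → (φ(0),φ(8)) = (3,4) ∈ E(G2) ✓
  (1,5) → (φ(1),φ(5)) = (8,9) ∈ E(G2) ✓
  (2,3) → (φ(2),φ(3)) = (1,7) ∈ E(G2) ✓
  (2,4) → (φ(2),φ(4)) = (2,7) ∈ E(G2) ✓
  (2,6) → (φ(2),φ(6)) = (5,7) ∈ E(G2) ✓
  (2,8) → (φ(2),φ(8)) = (4,7) ∈ E(G2) ✓
  (2,9) → (φ(2),φ(9)) = (6,7) ∈ E(G2) ✓
  (3,8) → (φ(3),φ(8)) = (1,4) ∈ E(G2) ✓
  (3,9) → (φ(3),φ(9)) = (1,6) ∈ E(G2) ✓
  (4,8) → (φ(4),φ(8)) = (2,4) ∈ E(G2) ✓
  (4,9) → (φ(4),φ(9)) = (2,6) ∈ E(G2) ✓
  (5,8) → (φ(5),φ(8)) = (4,9) ∈ E(G2) ✓
  (5,9) → (φ(5),φ(9)) = (6,9) ∈ E(G2) ✓
  (6,7) → (φ(6),φ(7)) = (0,5) ∈ E(G2) ✓
  (6,8) → (φ(6),φ(8)) = (4,5) ∈ E(G2) ✓
  (7,8) → (φ(7),φ(8)) = (0,4) ∈ E(G2) ✓
  (8,9) → (φ(8),φ(9)) = (4,6) ∈ E(G2) ✓
All 19 edges of G1 map to edges of G2, and |E(G1)| = |E(G2)| = 19, so φ is a bijection on edges as well as vertices. Hence G1 ≅ G2.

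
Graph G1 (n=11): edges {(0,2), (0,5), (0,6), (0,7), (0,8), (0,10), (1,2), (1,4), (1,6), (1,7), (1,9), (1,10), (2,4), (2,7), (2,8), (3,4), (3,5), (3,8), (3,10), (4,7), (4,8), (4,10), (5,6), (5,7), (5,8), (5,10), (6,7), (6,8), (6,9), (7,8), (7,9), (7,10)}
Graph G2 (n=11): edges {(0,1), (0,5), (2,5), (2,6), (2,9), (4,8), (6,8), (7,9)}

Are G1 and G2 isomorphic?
No, not isomorphic

The graphs are NOT isomorphic.

Connected components of G1: 1 component(s) with vertex sets [[0, 1, 2, 3, 4, 5, 6, 7, 8, 9, 10]], sizes [11].
Connected components of G2: 3 component(s) with vertex sets [[3], [10], [0, 1, 2, 4, 5, 6, 7, 8, 9]], sizes [1, 1, 9].
The number of connected components (and the multiset of component sizes) is an isomorphism invariant — an isomorphism maps each component of G1 bijectively onto a component of G2. Since G1 has 1 component(s) and G2 has 3, they cannot be isomorphic.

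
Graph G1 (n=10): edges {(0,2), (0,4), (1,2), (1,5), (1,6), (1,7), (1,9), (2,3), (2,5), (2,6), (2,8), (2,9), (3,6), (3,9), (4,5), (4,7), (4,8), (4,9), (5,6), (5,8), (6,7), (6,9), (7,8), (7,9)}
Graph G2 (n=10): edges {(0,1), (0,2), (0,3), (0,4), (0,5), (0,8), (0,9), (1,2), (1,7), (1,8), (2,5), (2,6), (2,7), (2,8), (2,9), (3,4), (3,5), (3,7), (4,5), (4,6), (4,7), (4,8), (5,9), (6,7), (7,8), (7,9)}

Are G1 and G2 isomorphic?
No, not isomorphic

The graphs are NOT isomorphic.

Counting triangles (3-cliques): G1 has 17, G2 has 21.
Triangle count is an isomorphism invariant, so differing triangle counts rule out isomorphism.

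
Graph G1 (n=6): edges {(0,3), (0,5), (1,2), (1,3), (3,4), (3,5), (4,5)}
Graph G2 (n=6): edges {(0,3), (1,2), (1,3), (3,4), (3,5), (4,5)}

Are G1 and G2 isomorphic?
No, not isomorphic

The graphs are NOT isomorphic.

Counting edges: G1 has 7 edge(s); G2 has 6 edge(s).
Edge count is an isomorphism invariant (a bijection on vertices induces a bijection on edges), so differing edge counts rule out isomorphism.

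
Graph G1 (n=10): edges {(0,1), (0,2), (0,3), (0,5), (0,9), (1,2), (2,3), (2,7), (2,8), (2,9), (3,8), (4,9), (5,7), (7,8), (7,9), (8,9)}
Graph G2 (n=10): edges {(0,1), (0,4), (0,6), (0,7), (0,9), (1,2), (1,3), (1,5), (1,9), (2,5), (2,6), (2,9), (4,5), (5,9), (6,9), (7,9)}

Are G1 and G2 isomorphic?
Yes, isomorphic

The graphs are isomorphic.
One valid mapping φ: V(G1) → V(G2): 0→0, 1→7, 2→9, 3→6, 4→3, 5→4, 6→8, 7→5, 8→2, 9→1

Verify φ preserves adjacency — for each edge of G1, its image is an edge of G2:
  (0,1) → (φ(0),φ(1)) = (0,7) ∈ E(G2) ✓
  (0,2) → (φ(0),φ(2)) = (0,9) ∈ E(G2) ✓
  (0,3) → (φ(0),φ(3)) = (0,6) ∈ E(G2) ✓
  (0,5) → (φ(0),φ(5)) = (0,4) ∈ E(G2) ✓
  (0,9) → (φ(0),φ(9)) = (0,1) ∈ E(G2) ✓
  (1,2) → (φ(1),φ(2)) = (7,9) ∈ E(G2) ✓
  (2,3) → (φ(2),φ(3)) = (6,9) ∈ E(G2) ✓
  (2,7) → (φ(2),φ(7)) = (5,9) ∈ E(G2) ✓
  (2,8) → (φ(2),φ(8)) = (2,9) ∈ E(G2) ✓
  (2,9) → (φ(2),φ(9)) = (1,9) ∈ E(G2) ✓
  (3,8) → (φ(3),φ(8)) = (2,6) ∈ E(G2) ✓
  (4,9) → (φ(4),φ(9)) = (1,3) ∈ E(G2) ✓
  (5,7) → (φ(5),φ(7)) = (4,5) ∈ E(G2) ✓
  (7,8) → (φ(7),φ(8)) = (2,5) ∈ E(G2) ✓
  (7,9) → (φ(7),φ(9)) = (1,5) ∈ E(G2) ✓
  (8,9) → (φ(8),φ(9)) = (1,2) ∈ E(G2) ✓
All 16 edges of G1 map to edges of G2, and |E(G1)| = |E(G2)| = 16, so φ is a bijection on edges as well as vertices. Hence G1 ≅ G2.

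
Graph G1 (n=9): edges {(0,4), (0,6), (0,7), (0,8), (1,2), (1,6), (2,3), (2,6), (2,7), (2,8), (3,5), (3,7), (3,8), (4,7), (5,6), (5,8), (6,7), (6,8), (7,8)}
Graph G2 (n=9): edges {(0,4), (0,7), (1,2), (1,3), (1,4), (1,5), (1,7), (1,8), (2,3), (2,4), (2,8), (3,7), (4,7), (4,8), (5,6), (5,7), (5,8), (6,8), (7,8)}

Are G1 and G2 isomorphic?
Yes, isomorphic

The graphs are isomorphic.
One valid mapping φ: V(G1) → V(G2): 0→5, 1→0, 2→4, 3→2, 4→6, 5→3, 6→7, 7→8, 8→1

Verify φ preserves adjacency — for each edge of G1, its image is an edge of G2:
  (0,4) → (φ(0),φ(4)) = (5,6) ∈ E(G2) ✓
  (0,6) → (φ(0),φ(6)) = (5,7) ∈ E(G2) ✓
  (0,7) → (φ(0),φ(7)) = (5,8) ∈ E(G2) ✓
  (0,8) → (φ(0),φ(8)) = (1,5) ∈ E(G2) ✓
  (1,2) → (φ(1),φ(2)) = (0,4) ∈ E(G2) ✓
  (1,6) → (φ(1),φ(6)) = (0,7) ∈ E(G2) ✓
  (2,3) → (φ(2),φ(3)) = (2,4) ∈ E(G2) ✓
  (2,6) → (φ(2),φ(6)) = (4,7) ∈ E(G2) ✓
  (2,7) → (φ(2),φ(7)) = (4,8) ∈ E(G2) ✓
  (2,8) → (φ(2),φ(8)) = (1,4) ∈ E(G2) ✓
  (3,5) → (φ(3),φ(5)) = (2,3) ∈ E(G2) ✓
  (3,7) → (φ(3),φ(7)) = (2,8) ∈ E(G2) ✓
  (3,8) → (φ(3),φ(8)) = (1,2) ∈ E(G2) ✓
  (4,7) → (φ(4),φ(7)) = (6,8) ∈ E(G2) ✓
  (5,6) → (φ(5),φ(6)) = (3,7) ∈ E(G2) ✓
  (5,8) → (φ(5),φ(8)) = (1,3) ∈ E(G2) ✓
  (6,7) → (φ(6),φ(7)) = (7,8) ∈ E(G2) ✓
  (6,8) → (φ(6),φ(8)) = (1,7) ∈ E(G2) ✓
  (7,8) → (φ(7),φ(8)) = (1,8) ∈ E(G2) ✓
All 19 edges of G1 map to edges of G2, and |E(G1)| = |E(G2)| = 19, so φ is a bijection on edges as well as vertices. Hence G1 ≅ G2.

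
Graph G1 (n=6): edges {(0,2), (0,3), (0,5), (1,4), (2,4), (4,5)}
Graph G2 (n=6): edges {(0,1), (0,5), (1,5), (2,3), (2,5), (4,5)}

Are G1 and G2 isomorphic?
No, not isomorphic

The graphs are NOT isomorphic.

Counting triangles (3-cliques): G1 has 0, G2 has 1.
Triangle count is an isomorphism invariant, so differing triangle counts rule out isomorphism.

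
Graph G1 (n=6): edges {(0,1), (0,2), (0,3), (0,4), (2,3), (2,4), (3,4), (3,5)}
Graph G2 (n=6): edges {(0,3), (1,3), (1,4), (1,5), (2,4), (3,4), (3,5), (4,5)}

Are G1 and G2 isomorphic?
Yes, isomorphic

The graphs are isomorphic.
One valid mapping φ: V(G1) → V(G2): 0→3, 1→0, 2→1, 3→4, 4→5, 5→2

Verify φ preserves adjacency — for each edge of G1, its image is an edge of G2:
  (0,1) → (φ(0),φ(1)) = (0,3) ∈ E(G2) ✓
  (0,2) → (φ(0),φ(2)) = (1,3) ∈ E(G2) ✓
  (0,3) → (φ(0),φ(3)) = (3,4) ∈ E(G2) ✓
  (0,4) → (φ(0),φ(4)) = (3,5) ∈ E(G2) ✓
  (2,3) → (φ(2),φ(3)) = (1,4) ∈ E(G2) ✓
  (2,4) → (φ(2),φ(4)) = (1,5) ∈ E(G2) ✓
  (3,4) → (φ(3),φ(4)) = (4,5) ∈ E(G2) ✓
  (3,5) → (φ(3),φ(5)) = (2,4) ∈ E(G2) ✓
All 8 edges of G1 map to edges of G2, and |E(G1)| = |E(G2)| = 8, so φ is a bijection on edges as well as vertices. Hence G1 ≅ G2.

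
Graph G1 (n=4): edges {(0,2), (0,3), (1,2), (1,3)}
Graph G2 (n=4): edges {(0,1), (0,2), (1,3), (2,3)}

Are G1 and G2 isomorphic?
Yes, isomorphic

The graphs are isomorphic.
One valid mapping φ: V(G1) → V(G2): 0→1, 1→2, 2→3, 3→0

Verify φ preserves adjacency — for each edge of G1, its image is an edge of G2:
  (0,2) → (φ(0),φ(2)) = (1,3) ∈ E(G2) ✓
  (0,3) → (φ(0),φ(3)) = (0,1) ∈ E(G2) ✓
  (1,2) → (φ(1),φ(2)) = (2,3) ∈ E(G2) ✓
  (1,3) → (φ(1),φ(3)) = (0,2) ∈ E(G2) ✓
All 4 edges of G1 map to edges of G2, and |E(G1)| = |E(G2)| = 4, so φ is a bijection on edges as well as vertices. Hence G1 ≅ G2.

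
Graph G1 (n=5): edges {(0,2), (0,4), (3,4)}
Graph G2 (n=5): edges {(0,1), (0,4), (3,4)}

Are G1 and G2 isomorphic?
Yes, isomorphic

The graphs are isomorphic.
One valid mapping φ: V(G1) → V(G2): 0→0, 1→2, 2→1, 3→3, 4→4

Verify φ preserves adjacency — for each edge of G1, its image is an edge of G2:
  (0,2) → (φ(0),φ(2)) = (0,1) ∈ E(G2) ✓
  (0,4) → (φ(0),φ(4)) = (0,4) ∈ E(G2) ✓
  (3,4) → (φ(3),φ(4)) = (3,4) ∈ E(G2) ✓
All 3 edges of G1 map to edges of G2, and |E(G1)| = |E(G2)| = 3, so φ is a bijection on edges as well as vertices. Hence G1 ≅ G2.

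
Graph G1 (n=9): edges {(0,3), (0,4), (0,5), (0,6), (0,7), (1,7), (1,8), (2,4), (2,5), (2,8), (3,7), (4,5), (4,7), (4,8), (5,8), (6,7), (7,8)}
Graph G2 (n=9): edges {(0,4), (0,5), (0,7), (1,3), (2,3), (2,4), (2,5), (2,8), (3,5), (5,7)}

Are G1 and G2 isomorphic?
No, not isomorphic

The graphs are NOT isomorphic.

Connected components of G1: 1 component(s) with vertex sets [[0, 1, 2, 3, 4, 5, 6, 7, 8]], sizes [9].
Connected components of G2: 2 component(s) with vertex sets [[6], [0, 1, 2, 3, 4, 5, 7, 8]], sizes [1, 8].
The number of connected components (and the multiset of component sizes) is an isomorphism invariant — an isomorphism maps each component of G1 bijectively onto a component of G2. Since G1 has 1 component(s) and G2 has 2, they cannot be isomorphic.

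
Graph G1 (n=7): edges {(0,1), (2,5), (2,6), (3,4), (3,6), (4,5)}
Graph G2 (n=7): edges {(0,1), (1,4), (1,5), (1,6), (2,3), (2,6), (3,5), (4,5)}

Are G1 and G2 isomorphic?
No, not isomorphic

The graphs are NOT isomorphic.

Counting triangles (3-cliques): G1 has 0, G2 has 1.
Triangle count is an isomorphism invariant, so differing triangle counts rule out isomorphism.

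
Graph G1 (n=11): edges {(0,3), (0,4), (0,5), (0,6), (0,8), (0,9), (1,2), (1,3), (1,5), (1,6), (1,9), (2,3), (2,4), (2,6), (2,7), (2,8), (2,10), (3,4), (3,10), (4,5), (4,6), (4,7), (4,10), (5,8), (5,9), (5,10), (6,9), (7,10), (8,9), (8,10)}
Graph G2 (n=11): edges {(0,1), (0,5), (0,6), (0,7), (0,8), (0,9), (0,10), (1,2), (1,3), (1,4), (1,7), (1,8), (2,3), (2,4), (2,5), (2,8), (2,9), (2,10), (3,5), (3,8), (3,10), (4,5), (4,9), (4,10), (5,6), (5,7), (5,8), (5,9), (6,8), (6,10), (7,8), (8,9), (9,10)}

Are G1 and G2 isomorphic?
No, not isomorphic

The graphs are NOT isomorphic.

Counting triangles (3-cliques): G1 has 23, G2 has 32.
Triangle count is an isomorphism invariant, so differing triangle counts rule out isomorphism.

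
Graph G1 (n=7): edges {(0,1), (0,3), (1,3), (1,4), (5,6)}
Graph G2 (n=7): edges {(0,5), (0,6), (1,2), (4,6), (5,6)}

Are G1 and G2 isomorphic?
Yes, isomorphic

The graphs are isomorphic.
One valid mapping φ: V(G1) → V(G2): 0→5, 1→6, 2→3, 3→0, 4→4, 5→2, 6→1

Verify φ preserves adjacency — for each edge of G1, its image is an edge of G2:
  (0,1) → (φ(0),φ(1)) = (5,6) ∈ E(G2) ✓
  (0,3) → (φ(0),φ(3)) = (0,5) ∈ E(G2) ✓
  (1,3) → (φ(1),φ(3)) = (0,6) ∈ E(G2) ✓
  (1,4) → (φ(1),φ(4)) = (4,6) ∈ E(G2) ✓
  (5,6) → (φ(5),φ(6)) = (1,2) ∈ E(G2) ✓
All 5 edges of G1 map to edges of G2, and |E(G1)| = |E(G2)| = 5, so φ is a bijection on edges as well as vertices. Hence G1 ≅ G2.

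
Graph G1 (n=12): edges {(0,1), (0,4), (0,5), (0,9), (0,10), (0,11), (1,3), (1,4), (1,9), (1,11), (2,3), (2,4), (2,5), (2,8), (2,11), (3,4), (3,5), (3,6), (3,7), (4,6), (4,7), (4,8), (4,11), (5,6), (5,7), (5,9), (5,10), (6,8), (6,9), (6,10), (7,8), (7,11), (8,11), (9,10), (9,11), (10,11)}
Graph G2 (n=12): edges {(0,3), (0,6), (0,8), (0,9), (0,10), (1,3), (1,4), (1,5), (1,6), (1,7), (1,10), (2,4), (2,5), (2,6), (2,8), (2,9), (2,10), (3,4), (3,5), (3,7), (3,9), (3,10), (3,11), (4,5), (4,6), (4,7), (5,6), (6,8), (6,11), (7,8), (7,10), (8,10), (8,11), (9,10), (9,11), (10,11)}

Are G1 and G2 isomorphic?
Yes, isomorphic

The graphs are isomorphic.
One valid mapping φ: V(G1) → V(G2): 0→1, 1→7, 2→0, 3→8, 4→10, 5→6, 6→2, 7→11, 8→9, 9→4, 10→5, 11→3

Verify φ preserves adjacency — for each edge of G1, its image is an edge of G2:
  (0,1) → (φ(0),φ(1)) = (1,7) ∈ E(G2) ✓
  (0,4) → (φ(0),φ(4)) = (1,10) ∈ E(G2) ✓
  (0,5) → (φ(0),φ(5)) = (1,6) ∈ E(G2) ✓
  (0,9) → (φ(0),φ(9)) = (1,4) ∈ E(G2) ✓
  (0,10) → (φ(0),φ(10)) = (1,5) ∈ E(G2) ✓
  (0,11) → (φ(0),φ(11)) = (1,3) ∈ E(G2) ✓
  (1,3) → (φ(1),φ(3)) = (7,8) ∈ E(G2) ✓
  (1,4) → (φ(1),φ(4)) = (7,10) ∈ E(G2) ✓
  (1,9) → (φ(1),φ(9)) = (4,7) ∈ E(G2) ✓
  (1,11) → (φ(1),φ(11)) = (3,7) ∈ E(G2) ✓
  (2,3) → (φ(2),φ(3)) = (0,8) ∈ E(G2) ✓
  (2,4) → (φ(2),φ(4)) = (0,10) ∈ E(G2) ✓
  (2,5) → (φ(2),φ(5)) = (0,6) ∈ E(G2) ✓
  (2,8) → (φ(2),φ(8)) = (0,9) ∈ E(G2) ✓
  (2,11) → (φ(2),φ(11)) = (0,3) ∈ E(G2) ✓
  (3,4) → (φ(3),φ(4)) = (8,10) ∈ E(G2) ✓
  (3,5) → (φ(3),φ(5)) = (6,8) ∈ E(G2) ✓
  (3,6) → (φ(3),φ(6)) = (2,8) ∈ E(G2) ✓
  (3,7) → (φ(3),φ(7)) = (8,11) ∈ E(G2) ✓
  (4,6) → (φ(4),φ(6)) = (2,10) ∈ E(G2) ✓
  (4,7) → (φ(4),φ(7)) = (10,11) ∈ E(G2) ✓
  (4,8) → (φ(4),φ(8)) = (9,10) ∈ E(G2) ✓
  (4,11) → (φ(4),φ(11)) = (3,10) ∈ E(G2) ✓
  (5,6) → (φ(5),φ(6)) = (2,6) ∈ E(G2) ✓
  (5,7) → (φ(5),φ(7)) = (6,11) ∈ E(G2) ✓
  (5,9) → (φ(5),φ(9)) = (4,6) ∈ E(G2) ✓
  (5,10) → (φ(5),φ(10)) = (5,6) ∈ E(G2) ✓
  (6,8) → (φ(6),φ(8)) = (2,9) ∈ E(G2) ✓
  (6,9) → (φ(6),φ(9)) = (2,4) ∈ E(G2) ✓
  (6,10) → (φ(6),φ(10)) = (2,5) ∈ E(G2) ✓
  (7,8) → (φ(7),φ(8)) = (9,11) ∈ E(G2) ✓
  (7,11) → (φ(7),φ(11)) = (3,11) ∈ E(G2) ✓
  (8,11) → (φ(8),φ(11)) = (3,9) ∈ E(G2) ✓
  (9,10) → (φ(9),φ(10)) = (4,5) ∈ E(G2) ✓
  (9,11) → (φ(9),φ(11)) = (3,4) ∈ E(G2) ✓
  (10,11) → (φ(10),φ(11)) = (3,5) ∈ E(G2) ✓
All 36 edges of G1 map to edges of G2, and |E(G1)| = |E(G2)| = 36, so φ is a bijection on edges as well as vertices. Hence G1 ≅ G2.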